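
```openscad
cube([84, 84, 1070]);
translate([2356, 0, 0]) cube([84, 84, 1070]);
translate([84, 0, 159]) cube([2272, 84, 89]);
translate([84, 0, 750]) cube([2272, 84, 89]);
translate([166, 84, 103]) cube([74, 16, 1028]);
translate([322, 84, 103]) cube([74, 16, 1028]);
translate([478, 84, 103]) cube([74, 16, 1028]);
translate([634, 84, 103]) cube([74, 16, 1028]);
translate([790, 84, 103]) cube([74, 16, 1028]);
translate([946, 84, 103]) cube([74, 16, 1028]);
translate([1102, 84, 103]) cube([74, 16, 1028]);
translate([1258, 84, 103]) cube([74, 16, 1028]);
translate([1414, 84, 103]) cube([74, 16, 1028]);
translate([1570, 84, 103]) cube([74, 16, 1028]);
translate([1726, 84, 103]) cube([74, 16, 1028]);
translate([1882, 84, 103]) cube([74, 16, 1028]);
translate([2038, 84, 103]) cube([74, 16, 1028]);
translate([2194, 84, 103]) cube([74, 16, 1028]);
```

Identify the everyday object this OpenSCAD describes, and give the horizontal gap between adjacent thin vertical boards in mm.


A fence section. The picket gap is 82 mm.

Two posts, two rails, 14 pickets — a fence section. Span 2272 mm holds 14 pickets of 74 mm with 15 equal gaps: ⌊(2272 − 14·74) / 15⌋ = 82 mm.


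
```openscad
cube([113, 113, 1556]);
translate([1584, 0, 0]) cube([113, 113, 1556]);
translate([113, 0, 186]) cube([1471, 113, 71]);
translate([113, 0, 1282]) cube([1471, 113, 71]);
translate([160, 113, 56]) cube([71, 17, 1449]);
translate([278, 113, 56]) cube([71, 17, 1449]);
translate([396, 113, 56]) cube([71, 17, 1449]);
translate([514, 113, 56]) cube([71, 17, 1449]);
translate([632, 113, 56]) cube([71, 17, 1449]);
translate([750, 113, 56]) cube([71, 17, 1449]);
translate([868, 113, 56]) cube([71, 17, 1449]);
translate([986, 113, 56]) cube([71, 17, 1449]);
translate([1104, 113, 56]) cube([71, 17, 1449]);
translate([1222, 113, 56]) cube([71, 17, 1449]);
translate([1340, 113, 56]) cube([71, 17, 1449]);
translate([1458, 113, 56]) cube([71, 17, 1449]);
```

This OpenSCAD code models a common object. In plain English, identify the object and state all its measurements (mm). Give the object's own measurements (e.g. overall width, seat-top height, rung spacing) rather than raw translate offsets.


A fence section. Two 113×113 mm posts, 1556 mm tall, stand on the floor with a clear span of 1471 mm between their inner faces. Two horizontal rails of 113×71 mm section span the gap between the posts with their undersides at z = 186 mm and z = 1282 mm, flush with the posts' −y face. 12 pickets, each 71 mm wide, 17 mm thick and 1449 mm tall, are fixed to the +y face of the rails with their bottoms at z = 56 mm, spaced across the span with a 47 mm gap after the −x post and between neighbouring pickets, with 55 mm left before the +x post.


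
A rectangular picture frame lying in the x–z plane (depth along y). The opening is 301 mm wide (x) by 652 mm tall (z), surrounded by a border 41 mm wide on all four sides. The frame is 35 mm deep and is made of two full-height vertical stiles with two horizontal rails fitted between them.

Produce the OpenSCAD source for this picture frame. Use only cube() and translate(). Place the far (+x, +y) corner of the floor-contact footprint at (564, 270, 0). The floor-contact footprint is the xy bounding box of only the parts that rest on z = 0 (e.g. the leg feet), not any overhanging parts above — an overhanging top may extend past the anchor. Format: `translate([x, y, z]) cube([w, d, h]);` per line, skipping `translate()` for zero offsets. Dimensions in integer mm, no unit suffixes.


translate([181, 235, 0]) cube([41, 35, 734]);
translate([523, 235, 0]) cube([41, 35, 734]);
translate([222, 235, 0]) cube([301, 35, 41]);
translate([222, 235, 693]) cube([301, 35, 41]);


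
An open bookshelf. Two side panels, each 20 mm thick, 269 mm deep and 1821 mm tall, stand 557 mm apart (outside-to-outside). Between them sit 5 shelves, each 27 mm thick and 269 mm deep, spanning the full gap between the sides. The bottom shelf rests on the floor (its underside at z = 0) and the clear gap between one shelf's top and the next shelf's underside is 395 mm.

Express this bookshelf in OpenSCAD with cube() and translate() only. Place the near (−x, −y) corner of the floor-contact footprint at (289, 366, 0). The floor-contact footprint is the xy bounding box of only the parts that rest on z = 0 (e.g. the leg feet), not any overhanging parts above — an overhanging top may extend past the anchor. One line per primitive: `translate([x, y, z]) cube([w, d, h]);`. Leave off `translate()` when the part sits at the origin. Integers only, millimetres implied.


translate([289, 366, 0]) cube([20, 269, 1821]);
translate([826, 366, 0]) cube([20, 269, 1821]);
translate([309, 366, 0]) cube([517, 269, 27]);
translate([309, 366, 422]) cube([517, 269, 27]);
translate([309, 366, 844]) cube([517, 269, 27]);
translate([309, 366, 1266]) cube([517, 269, 27]);
translate([309, 366, 1688]) cube([517, 269, 27]);


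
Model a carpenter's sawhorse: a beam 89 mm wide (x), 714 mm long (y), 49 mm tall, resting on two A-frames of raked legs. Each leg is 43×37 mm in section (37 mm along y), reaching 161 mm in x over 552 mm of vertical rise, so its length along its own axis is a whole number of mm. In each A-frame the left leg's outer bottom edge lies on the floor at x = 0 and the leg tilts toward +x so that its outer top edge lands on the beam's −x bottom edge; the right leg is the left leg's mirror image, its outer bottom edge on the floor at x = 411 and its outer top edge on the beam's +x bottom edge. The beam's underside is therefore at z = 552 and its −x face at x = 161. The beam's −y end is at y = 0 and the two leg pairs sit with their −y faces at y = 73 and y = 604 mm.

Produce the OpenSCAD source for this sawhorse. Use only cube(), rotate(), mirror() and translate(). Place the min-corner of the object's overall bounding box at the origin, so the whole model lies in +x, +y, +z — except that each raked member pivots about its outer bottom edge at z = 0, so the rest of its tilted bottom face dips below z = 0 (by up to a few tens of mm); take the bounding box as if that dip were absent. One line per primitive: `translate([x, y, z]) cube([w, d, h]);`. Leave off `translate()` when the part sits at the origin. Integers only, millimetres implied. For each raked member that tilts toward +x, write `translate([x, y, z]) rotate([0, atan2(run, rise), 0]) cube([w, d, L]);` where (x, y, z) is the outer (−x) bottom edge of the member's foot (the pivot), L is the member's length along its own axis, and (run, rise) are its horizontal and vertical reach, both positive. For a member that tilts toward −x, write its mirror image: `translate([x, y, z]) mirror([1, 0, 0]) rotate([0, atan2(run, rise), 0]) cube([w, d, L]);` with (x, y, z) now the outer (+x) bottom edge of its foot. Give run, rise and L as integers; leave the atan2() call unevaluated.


translate([161, 0, 552]) cube([89, 714, 49]);
translate([0, 73, 0]) rotate([0, atan2(161, 552), 0]) cube([43, 37, 575]);
translate([411, 73, 0]) mirror([1, 0, 0]) rotate([0, atan2(161, 552), 0]) cube([43, 37, 575]);
translate([0, 604, 0]) rotate([0, atan2(161, 552), 0]) cube([43, 37, 575]);
translate([411, 604, 0]) mirror([1, 0, 0]) rotate([0, atan2(161, 552), 0]) cube([43, 37, 575]);


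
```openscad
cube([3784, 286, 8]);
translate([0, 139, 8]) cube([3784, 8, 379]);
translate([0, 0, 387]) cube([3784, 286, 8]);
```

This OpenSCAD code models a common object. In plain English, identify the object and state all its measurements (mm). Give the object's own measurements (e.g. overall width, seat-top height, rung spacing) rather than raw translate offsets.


An I-beam lying along x, 3784 mm long. Overall section height 395 mm. Two flanges 286 mm wide (y) and 8 mm thick, one on the floor and one at the top; a web 8 mm thick runs between them, centred on the flange width.


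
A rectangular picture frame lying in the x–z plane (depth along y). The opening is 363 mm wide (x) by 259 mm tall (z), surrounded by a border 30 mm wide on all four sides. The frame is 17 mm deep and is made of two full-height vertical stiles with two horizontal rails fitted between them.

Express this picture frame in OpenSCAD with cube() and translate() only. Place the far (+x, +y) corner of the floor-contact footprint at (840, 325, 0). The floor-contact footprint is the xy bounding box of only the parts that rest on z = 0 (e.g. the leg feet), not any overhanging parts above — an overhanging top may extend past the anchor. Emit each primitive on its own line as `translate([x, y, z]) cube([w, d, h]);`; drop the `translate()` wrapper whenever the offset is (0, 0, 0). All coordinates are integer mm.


translate([417, 308, 0]) cube([30, 17, 319]);
translate([810, 308, 0]) cube([30, 17, 319]);
translate([447, 308, 0]) cube([363, 17, 30]);
translate([447, 308, 289]) cube([363, 17, 30]);


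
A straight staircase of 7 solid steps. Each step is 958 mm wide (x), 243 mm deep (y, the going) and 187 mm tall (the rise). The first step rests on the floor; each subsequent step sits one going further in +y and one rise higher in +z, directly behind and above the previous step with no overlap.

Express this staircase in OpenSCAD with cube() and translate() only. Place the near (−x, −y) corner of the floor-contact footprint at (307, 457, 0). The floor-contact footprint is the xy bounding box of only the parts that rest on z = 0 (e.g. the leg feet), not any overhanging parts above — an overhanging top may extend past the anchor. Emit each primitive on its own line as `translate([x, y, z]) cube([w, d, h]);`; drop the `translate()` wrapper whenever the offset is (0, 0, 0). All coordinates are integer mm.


translate([307, 457, 0]) cube([958, 243, 187]);
translate([307, 700, 187]) cube([958, 243, 187]);
translate([307, 943, 374]) cube([958, 243, 187]);
translate([307, 1186, 561]) cube([958, 243, 187]);
translate([307, 1429, 748]) cube([958, 243, 187]);
translate([307, 1672, 935]) cube([958, 243, 187]);
translate([307, 1915, 1122]) cube([958, 243, 187]);


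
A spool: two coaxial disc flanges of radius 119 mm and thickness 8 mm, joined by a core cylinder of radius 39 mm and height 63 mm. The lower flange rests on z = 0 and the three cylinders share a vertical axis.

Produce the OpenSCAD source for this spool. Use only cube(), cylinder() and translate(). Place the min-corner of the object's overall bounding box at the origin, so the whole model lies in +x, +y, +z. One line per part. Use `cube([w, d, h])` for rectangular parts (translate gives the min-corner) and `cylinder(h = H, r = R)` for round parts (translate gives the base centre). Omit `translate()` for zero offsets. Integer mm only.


translate([119, 119, 0]) cylinder(h = 8, r = 119);
translate([119, 119, 8]) cylinder(h = 63, r = 39);
translate([119, 119, 71]) cylinder(h = 8, r = 119);


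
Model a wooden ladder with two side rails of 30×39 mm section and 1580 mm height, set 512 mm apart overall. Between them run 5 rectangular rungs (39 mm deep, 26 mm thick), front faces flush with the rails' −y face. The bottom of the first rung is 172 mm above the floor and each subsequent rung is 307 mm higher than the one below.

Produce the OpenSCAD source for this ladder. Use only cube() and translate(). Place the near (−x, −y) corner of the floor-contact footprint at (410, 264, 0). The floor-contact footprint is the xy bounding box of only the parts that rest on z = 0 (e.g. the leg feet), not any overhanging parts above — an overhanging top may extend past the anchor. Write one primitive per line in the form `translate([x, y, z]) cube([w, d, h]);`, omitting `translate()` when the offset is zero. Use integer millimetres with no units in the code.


translate([410, 264, 0]) cube([30, 39, 1580]);
translate([892, 264, 0]) cube([30, 39, 1580]);
translate([440, 264, 172]) cube([452, 39, 26]);
translate([440, 264, 479]) cube([452, 39, 26]);
translate([440, 264, 786]) cube([452, 39, 26]);
translate([440, 264, 1093]) cube([452, 39, 26]);
translate([440, 264, 1400]) cube([452, 39, 26]);


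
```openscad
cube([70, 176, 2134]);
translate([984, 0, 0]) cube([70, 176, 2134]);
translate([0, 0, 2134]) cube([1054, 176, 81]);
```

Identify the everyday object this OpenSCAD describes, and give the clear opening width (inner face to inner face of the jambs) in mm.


A door frame. The clear opening width is 914 mm.

Two 2134 mm tall posts with a header on top — a door frame. The left jamb is 70 mm wide at x = 0; the right jamb starts at x = 984. The clear opening is 984 − 70 = 914 mm.


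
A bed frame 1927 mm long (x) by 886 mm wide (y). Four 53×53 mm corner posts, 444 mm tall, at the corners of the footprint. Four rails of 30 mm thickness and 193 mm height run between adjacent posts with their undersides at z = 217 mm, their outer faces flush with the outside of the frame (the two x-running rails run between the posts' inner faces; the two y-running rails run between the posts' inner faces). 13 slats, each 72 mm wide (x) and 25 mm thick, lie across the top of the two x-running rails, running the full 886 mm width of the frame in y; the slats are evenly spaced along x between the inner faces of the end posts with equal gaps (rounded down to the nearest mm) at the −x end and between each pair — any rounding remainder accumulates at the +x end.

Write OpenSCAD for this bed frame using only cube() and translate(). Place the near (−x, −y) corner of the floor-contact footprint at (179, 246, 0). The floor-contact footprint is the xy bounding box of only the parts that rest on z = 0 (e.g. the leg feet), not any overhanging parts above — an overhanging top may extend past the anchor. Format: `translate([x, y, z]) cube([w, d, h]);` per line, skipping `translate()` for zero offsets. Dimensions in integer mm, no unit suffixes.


translate([179, 246, 0]) cube([53, 53, 444]);
translate([179, 1079, 0]) cube([53, 53, 444]);
translate([2053, 246, 0]) cube([53, 53, 444]);
translate([2053, 1079, 0]) cube([53, 53, 444]);
translate([232, 246, 217]) cube([1821, 30, 193]);
translate([232, 1102, 217]) cube([1821, 30, 193]);
translate([179, 299, 217]) cube([30, 780, 193]);
translate([2076, 299, 217]) cube([30, 780, 193]);
translate([295, 246, 410]) cube([72, 886, 25]);
translate([430, 246, 410]) cube([72, 886, 25]);
translate([565, 246, 410]) cube([72, 886, 25]);
translate([700, 246, 410]) cube([72, 886, 25]);
translate([835, 246, 410]) cube([72, 886, 25]);
translate([970, 246, 410]) cube([72, 886, 25]);
translate([1105, 246, 410]) cube([72, 886, 25]);
translate([1240, 246, 410]) cube([72, 886, 25]);
translate([1375, 246, 410]) cube([72, 886, 25]);
translate([1510, 246, 410]) cube([72, 886, 25]);
translate([1645, 246, 410]) cube([72, 886, 25]);
translate([1780, 246, 410]) cube([72, 886, 25]);
translate([1915, 246, 410]) cube([72, 886, 25]);


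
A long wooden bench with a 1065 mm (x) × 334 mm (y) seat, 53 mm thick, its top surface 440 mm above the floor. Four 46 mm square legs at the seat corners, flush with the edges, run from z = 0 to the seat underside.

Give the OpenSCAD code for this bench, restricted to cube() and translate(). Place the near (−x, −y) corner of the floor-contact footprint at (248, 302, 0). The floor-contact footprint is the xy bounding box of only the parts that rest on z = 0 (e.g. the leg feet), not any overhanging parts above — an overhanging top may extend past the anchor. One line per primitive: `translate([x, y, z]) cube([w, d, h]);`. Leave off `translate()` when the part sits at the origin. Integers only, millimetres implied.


translate([248, 302, 387]) cube([1065, 334, 53]);
translate([248, 302, 0]) cube([46, 46, 387]);
translate([248, 590, 0]) cube([46, 46, 387]);
translate([1267, 302, 0]) cube([46, 46, 387]);
translate([1267, 590, 0]) cube([46, 46, 387]);


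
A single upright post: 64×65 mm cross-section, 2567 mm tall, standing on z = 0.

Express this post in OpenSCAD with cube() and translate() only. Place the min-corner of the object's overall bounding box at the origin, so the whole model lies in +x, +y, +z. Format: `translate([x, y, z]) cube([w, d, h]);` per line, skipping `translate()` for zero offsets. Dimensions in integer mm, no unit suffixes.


cube([64, 65, 2567]);


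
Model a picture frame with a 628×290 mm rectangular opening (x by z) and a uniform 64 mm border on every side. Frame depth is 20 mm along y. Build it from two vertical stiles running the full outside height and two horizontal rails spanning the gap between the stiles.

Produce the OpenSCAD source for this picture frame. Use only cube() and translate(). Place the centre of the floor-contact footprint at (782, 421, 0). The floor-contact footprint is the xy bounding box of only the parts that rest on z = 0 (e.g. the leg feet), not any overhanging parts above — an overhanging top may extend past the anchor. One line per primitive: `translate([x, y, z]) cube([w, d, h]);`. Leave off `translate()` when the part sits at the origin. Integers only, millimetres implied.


translate([404, 411, 0]) cube([64, 20, 418]);
translate([1096, 411, 0]) cube([64, 20, 418]);
translate([468, 411, 0]) cube([628, 20, 64]);
translate([468, 411, 354]) cube([628, 20, 64]);


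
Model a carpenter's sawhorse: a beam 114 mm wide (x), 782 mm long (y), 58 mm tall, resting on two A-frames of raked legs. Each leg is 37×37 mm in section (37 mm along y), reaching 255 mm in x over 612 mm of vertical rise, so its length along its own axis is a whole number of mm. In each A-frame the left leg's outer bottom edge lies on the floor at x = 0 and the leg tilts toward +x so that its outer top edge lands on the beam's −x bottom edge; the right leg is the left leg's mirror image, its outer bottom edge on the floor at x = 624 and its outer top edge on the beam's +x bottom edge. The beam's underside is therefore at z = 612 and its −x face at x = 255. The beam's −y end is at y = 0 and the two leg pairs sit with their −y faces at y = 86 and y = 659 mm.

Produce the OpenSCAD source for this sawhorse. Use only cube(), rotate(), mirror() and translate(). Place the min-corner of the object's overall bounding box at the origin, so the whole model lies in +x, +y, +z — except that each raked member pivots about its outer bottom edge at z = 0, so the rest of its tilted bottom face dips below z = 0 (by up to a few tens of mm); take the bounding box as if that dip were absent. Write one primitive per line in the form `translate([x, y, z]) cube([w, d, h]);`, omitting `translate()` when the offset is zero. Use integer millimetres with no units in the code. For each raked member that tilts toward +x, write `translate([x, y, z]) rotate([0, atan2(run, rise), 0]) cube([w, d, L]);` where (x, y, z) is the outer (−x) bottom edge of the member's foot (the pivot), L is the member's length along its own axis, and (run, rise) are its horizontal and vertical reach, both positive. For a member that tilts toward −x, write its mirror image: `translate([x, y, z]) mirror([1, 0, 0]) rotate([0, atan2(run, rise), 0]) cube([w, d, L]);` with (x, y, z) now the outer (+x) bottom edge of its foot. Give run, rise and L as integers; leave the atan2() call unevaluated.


translate([255, 0, 612]) cube([114, 782, 58]);
translate([0, 86, 0]) rotate([0, atan2(255, 612), 0]) cube([37, 37, 663]);
translate([624, 86, 0]) mirror([1, 0, 0]) rotate([0, atan2(255, 612), 0]) cube([37, 37, 663]);
translate([0, 659, 0]) rotate([0, atan2(255, 612), 0]) cube([37, 37, 663]);
translate([624, 659, 0]) mirror([1, 0, 0]) rotate([0, atan2(255, 612), 0]) cube([37, 37, 663]);


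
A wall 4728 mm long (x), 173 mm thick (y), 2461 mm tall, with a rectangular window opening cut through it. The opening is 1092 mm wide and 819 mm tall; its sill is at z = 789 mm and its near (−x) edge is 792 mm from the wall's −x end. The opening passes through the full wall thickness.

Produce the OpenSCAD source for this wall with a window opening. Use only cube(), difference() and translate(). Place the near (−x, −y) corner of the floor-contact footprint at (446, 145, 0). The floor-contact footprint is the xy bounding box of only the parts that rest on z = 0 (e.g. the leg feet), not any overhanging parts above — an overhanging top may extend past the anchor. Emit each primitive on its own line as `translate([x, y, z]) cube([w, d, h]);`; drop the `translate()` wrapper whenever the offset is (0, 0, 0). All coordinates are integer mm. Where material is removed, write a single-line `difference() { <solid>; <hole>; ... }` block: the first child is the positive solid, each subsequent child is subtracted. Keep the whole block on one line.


difference() { translate([446, 145, 0]) cube([4728, 173, 2461]); translate([1238, 145, 789]) cube([1092, 173, 819]); }


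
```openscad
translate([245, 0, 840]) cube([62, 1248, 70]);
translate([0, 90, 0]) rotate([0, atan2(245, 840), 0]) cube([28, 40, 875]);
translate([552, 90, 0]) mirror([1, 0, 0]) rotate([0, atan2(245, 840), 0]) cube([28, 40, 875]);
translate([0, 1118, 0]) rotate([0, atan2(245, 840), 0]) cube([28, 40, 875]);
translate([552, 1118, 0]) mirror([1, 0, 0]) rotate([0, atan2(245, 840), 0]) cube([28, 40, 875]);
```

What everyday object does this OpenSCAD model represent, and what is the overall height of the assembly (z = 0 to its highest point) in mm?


A sawhorse. The overall height is 910 mm.

A beam across two mirrored pairs of raked legs — a sawhorse. The beam's underside is at z = 840 (matching the legs' vertical rise in atan2(245, 840)) and the beam is 70 mm tall, so its top is at 840 + 70 = 910 mm. The raked legs top out at the beam's underside, so that is the highest point.


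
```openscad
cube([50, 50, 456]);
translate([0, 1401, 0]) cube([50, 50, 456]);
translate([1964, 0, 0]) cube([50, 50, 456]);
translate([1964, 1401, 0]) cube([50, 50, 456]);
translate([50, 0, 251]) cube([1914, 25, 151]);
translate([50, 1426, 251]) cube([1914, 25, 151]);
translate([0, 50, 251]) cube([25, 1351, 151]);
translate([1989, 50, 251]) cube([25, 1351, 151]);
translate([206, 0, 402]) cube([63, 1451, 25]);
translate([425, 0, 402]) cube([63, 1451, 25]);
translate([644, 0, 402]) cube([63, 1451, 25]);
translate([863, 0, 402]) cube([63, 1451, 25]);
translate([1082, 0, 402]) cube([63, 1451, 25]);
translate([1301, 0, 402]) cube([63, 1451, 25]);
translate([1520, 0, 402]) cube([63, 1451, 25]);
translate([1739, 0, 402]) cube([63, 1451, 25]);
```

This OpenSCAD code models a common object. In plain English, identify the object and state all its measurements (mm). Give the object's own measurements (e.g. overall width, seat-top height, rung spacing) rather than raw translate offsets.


A bed frame 2014 mm long (x) by 1451 mm wide (y). Four 50×50 mm corner posts, 456 mm tall, at the corners of the footprint. Four rails of 25 mm thickness and 151 mm height run between adjacent posts with their undersides at z = 251 mm, their outer faces flush with the outside of the frame (the two x-running rails run between the posts' inner faces; the two y-running rails run between the posts' inner faces). 8 slats, each 63 mm wide (x) and 25 mm thick, lie across the top of the two x-running rails, running the full 1451 mm width of the frame in y; along x they sit between the end posts with a 156 mm gap after the −x posts and between neighbouring slats, leaving 162 mm before the +x posts.


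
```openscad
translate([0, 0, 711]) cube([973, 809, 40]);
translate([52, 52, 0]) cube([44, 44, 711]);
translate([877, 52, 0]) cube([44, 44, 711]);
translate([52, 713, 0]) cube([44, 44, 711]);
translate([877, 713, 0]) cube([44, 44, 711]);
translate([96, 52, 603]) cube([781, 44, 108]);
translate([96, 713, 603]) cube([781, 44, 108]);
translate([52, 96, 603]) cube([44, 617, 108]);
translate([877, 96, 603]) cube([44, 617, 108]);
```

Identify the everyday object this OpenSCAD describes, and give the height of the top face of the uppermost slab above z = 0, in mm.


A table. The table height is 751 mm.

A 973×809×40 slab sits at z = 711 on four 44 mm square posts — a table. The top surface is at 711 + 40 = 751 mm.


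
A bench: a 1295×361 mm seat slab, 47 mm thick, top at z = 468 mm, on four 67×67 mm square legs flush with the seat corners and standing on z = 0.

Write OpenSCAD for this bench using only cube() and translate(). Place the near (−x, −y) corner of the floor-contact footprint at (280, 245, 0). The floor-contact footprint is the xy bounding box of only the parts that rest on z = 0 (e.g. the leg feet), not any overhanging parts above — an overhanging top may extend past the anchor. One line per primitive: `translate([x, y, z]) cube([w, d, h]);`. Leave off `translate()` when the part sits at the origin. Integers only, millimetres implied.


translate([280, 245, 421]) cube([1295, 361, 47]);
translate([280, 245, 0]) cube([67, 67, 421]);
translate([280, 539, 0]) cube([67, 67, 421]);
translate([1508, 245, 0]) cube([67, 67, 421]);
translate([1508, 539, 0]) cube([67, 67, 421]);


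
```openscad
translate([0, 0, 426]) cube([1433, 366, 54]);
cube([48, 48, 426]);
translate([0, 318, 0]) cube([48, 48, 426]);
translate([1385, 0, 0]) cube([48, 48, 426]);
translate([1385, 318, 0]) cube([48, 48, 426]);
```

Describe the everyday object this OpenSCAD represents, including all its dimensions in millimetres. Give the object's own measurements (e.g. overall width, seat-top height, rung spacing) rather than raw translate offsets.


A long wooden bench with a 1433 mm (x) × 366 mm (y) seat, 54 mm thick, its top surface 480 mm above the floor. Four 48 mm square legs at the seat corners, flush with the edges, run from z = 0 to the seat underside.


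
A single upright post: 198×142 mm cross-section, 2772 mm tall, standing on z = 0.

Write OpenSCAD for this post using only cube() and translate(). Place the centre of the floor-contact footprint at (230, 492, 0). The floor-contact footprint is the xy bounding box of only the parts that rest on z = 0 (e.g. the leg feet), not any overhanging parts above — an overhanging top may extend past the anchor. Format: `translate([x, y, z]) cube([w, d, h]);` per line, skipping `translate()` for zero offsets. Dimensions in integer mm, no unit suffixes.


translate([131, 421, 0]) cube([198, 142, 2772]);


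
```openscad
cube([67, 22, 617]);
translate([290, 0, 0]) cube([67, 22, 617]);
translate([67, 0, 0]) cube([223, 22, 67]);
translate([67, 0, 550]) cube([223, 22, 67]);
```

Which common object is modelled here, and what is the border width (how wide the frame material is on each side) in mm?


A picture frame. The border width is 67 mm.

Four thin pieces enclosing a rectangular opening — a picture frame. The two full-height stiles are 617 mm tall; the top rail sits at z = 550 and is 67 mm tall, so the border above the opening is 617 − 550 = 67 mm, matching the stile x-width.


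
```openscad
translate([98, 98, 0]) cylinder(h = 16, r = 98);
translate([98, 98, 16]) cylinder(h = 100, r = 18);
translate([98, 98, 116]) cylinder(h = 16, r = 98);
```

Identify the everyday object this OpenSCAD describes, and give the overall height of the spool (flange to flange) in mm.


A spool. The overall height is 132 mm.

Three coaxial cylinders, large–small–large — a spool. Two 16 mm flanges and a 100 mm core give 16 + 100 + 16 = 132 mm.


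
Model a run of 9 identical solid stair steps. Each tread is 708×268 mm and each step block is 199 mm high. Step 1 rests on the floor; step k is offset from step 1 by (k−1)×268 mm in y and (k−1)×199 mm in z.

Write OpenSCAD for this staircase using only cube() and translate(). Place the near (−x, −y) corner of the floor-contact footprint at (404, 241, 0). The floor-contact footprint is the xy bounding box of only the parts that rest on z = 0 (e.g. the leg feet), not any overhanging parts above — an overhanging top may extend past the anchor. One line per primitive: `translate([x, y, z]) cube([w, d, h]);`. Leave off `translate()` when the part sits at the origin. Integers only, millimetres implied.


translate([404, 241, 0]) cube([708, 268, 199]);
translate([404, 509, 199]) cube([708, 268, 199]);
translate([404, 777, 398]) cube([708, 268, 199]);
translate([404, 1045, 597]) cube([708, 268, 199]);
translate([404, 1313, 796]) cube([708, 268, 199]);
translate([404, 1581, 995]) cube([708, 268, 199]);
translate([404, 1849, 1194]) cube([708, 268, 199]);
translate([404, 2117, 1393]) cube([708, 268, 199]);
translate([404, 2385, 1592]) cube([708, 268, 199]);


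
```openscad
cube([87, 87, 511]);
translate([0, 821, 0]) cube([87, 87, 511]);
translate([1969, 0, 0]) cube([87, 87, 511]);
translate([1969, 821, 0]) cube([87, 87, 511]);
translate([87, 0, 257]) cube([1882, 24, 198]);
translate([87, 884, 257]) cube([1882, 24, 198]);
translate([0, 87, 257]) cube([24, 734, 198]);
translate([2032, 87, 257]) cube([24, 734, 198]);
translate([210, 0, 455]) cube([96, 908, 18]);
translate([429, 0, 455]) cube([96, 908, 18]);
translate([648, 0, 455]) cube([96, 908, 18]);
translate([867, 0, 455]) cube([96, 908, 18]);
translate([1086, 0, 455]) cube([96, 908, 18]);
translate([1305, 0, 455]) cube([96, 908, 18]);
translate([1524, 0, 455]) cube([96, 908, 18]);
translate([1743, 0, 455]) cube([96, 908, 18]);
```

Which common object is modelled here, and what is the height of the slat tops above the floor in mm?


A bed frame. The slat-top height is 473 mm.

Four posts, four rails, and a row of slats — a bed frame. Slats sit on the rails at z = 257 + 198 = 455; with slat thickness 18, the top is 473 mm.


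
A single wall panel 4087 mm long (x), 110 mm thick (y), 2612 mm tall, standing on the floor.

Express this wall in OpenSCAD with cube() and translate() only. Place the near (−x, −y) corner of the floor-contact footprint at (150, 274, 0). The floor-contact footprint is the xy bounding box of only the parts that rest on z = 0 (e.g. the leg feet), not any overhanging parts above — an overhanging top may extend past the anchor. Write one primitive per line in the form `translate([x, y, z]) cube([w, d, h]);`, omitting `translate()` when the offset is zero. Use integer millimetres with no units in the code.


translate([150, 274, 0]) cube([4087, 110, 2612]);


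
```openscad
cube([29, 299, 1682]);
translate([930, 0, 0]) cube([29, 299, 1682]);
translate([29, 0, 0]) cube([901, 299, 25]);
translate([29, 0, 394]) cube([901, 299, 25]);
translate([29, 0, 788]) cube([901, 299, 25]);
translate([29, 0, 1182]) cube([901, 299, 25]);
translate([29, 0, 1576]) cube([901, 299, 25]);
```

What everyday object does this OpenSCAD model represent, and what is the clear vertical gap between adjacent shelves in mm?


A bookshelf. The clear shelf gap is 369 mm.

Two tall side panels with 5 horizontal boards between them — a bookshelf. The first two shelf undersides are at z = 0 and z = 394; with shelf thickness 25, the clear gap is 394 − 0 − 25 = 369 mm.


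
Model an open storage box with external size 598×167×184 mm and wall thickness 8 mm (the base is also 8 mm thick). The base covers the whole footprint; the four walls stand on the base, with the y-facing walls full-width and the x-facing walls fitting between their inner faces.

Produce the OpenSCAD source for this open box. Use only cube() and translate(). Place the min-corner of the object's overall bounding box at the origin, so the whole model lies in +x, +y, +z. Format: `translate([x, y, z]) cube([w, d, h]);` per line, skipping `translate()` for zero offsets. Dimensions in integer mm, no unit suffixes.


cube([598, 167, 8]);
translate([0, 0, 8]) cube([598, 8, 176]);
translate([0, 159, 8]) cube([598, 8, 176]);
translate([0, 8, 8]) cube([8, 151, 176]);
translate([590, 8, 8]) cube([8, 151, 176]);


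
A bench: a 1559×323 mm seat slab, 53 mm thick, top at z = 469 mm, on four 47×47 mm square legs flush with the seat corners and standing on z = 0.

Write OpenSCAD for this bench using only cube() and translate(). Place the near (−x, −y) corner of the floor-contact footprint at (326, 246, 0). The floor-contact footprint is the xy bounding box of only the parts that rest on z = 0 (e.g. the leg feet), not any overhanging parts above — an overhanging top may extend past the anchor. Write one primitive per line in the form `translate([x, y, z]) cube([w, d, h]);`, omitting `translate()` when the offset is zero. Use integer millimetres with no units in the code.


translate([326, 246, 416]) cube([1559, 323, 53]);
translate([326, 246, 0]) cube([47, 47, 416]);
translate([326, 522, 0]) cube([47, 47, 416]);
translate([1838, 246, 0]) cube([47, 47, 416]);
translate([1838, 522, 0]) cube([47, 47, 416]);


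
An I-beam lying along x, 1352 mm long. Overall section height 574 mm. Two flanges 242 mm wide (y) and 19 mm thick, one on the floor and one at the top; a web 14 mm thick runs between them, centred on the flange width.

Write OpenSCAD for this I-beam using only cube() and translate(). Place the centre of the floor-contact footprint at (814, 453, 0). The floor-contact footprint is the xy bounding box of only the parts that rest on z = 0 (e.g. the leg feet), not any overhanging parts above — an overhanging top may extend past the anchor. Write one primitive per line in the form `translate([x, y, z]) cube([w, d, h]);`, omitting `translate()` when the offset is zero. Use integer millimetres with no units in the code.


translate([138, 332, 0]) cube([1352, 242, 19]);
translate([138, 446, 19]) cube([1352, 14, 536]);
translate([138, 332, 555]) cube([1352, 242, 19]);


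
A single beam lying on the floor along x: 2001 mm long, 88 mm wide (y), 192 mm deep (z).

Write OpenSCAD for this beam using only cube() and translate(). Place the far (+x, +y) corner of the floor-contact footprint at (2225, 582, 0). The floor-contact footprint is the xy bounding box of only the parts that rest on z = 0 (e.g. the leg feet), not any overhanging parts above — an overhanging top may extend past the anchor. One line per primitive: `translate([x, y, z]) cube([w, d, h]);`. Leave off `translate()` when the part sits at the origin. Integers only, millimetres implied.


translate([224, 494, 0]) cube([2001, 88, 192]);


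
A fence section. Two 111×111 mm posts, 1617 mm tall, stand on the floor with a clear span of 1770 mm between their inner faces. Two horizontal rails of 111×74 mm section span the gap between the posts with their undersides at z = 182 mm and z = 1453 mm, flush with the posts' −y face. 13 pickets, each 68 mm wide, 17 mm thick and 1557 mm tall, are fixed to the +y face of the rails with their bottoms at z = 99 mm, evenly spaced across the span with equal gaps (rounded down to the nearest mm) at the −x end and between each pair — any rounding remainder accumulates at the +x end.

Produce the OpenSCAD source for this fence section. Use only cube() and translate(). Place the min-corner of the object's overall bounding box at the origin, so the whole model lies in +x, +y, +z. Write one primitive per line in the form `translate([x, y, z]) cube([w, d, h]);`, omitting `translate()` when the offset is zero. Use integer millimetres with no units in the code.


cube([111, 111, 1617]);
translate([1881, 0, 0]) cube([111, 111, 1617]);
translate([111, 0, 182]) cube([1770, 111, 74]);
translate([111, 0, 1453]) cube([1770, 111, 74]);
translate([174, 111, 99]) cube([68, 17, 1557]);
translate([305, 111, 99]) cube([68, 17, 1557]);
translate([436, 111, 99]) cube([68, 17, 1557]);
translate([567, 111, 99]) cube([68, 17, 1557]);
translate([698, 111, 99]) cube([68, 17, 1557]);
translate([829, 111, 99]) cube([68, 17, 1557]);
translate([960, 111, 99]) cube([68, 17, 1557]);
translate([1091, 111, 99]) cube([68, 17, 1557]);
translate([1222, 111, 99]) cube([68, 17, 1557]);
translate([1353, 111, 99]) cube([68, 17, 1557]);
translate([1484, 111, 99]) cube([68, 17, 1557]);
translate([1615, 111, 99]) cube([68, 17, 1557]);
translate([1746, 111, 99]) cube([68, 17, 1557]);


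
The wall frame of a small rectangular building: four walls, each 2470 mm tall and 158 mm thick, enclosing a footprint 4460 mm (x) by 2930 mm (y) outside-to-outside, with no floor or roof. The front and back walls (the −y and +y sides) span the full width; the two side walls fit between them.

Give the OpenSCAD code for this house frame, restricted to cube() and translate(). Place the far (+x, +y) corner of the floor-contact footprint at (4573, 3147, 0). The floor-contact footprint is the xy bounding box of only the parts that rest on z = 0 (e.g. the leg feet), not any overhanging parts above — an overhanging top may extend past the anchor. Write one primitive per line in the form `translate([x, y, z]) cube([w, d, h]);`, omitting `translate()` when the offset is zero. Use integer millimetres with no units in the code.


translate([113, 217, 0]) cube([4460, 158, 2470]);
translate([113, 2989, 0]) cube([4460, 158, 2470]);
translate([113, 375, 0]) cube([158, 2614, 2470]);
translate([4415, 375, 0]) cube([158, 2614, 2470]);


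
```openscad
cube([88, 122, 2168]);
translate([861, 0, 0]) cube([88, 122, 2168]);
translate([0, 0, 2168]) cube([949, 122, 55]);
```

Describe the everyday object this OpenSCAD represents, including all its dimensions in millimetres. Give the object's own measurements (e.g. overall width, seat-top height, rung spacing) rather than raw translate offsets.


A door frame. The clear opening is 773 mm wide and 2168 mm high. Two 88 mm wide jambs, 122 mm deep, stand either side of the opening from the floor to the top of the opening. A 55 mm thick head sits across the top of both jambs, spanning the full outside width of the frame.


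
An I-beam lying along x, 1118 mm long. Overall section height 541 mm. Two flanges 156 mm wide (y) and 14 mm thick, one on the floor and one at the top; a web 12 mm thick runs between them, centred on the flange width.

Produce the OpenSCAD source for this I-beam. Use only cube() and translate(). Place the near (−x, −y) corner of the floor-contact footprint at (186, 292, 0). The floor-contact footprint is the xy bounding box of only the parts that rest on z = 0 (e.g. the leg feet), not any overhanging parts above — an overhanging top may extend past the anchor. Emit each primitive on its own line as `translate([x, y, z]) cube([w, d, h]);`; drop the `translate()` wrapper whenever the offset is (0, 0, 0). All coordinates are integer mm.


translate([186, 292, 0]) cube([1118, 156, 14]);
translate([186, 364, 14]) cube([1118, 12, 513]);
translate([186, 292, 527]) cube([1118, 156, 14]);


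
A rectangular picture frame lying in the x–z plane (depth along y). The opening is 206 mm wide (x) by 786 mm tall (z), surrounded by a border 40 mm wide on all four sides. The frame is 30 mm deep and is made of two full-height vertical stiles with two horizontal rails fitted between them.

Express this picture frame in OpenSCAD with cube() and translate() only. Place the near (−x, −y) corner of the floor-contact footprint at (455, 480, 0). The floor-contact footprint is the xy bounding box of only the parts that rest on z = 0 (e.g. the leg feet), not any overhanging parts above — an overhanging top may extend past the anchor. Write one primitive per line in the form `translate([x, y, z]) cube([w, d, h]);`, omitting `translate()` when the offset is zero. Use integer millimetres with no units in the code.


translate([455, 480, 0]) cube([40, 30, 866]);
translate([701, 480, 0]) cube([40, 30, 866]);
translate([495, 480, 0]) cube([206, 30, 40]);
translate([495, 480, 826]) cube([206, 30, 40]);


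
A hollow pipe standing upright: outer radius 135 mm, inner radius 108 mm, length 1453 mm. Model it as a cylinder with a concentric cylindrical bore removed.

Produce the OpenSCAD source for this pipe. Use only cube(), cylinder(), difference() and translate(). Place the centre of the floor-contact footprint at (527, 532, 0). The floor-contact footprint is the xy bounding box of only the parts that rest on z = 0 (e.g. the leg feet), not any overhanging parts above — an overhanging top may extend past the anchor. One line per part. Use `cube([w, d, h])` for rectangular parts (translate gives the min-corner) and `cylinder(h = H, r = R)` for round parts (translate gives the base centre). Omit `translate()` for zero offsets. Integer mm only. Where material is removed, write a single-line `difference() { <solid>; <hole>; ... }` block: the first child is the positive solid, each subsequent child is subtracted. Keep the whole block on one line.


difference() { translate([527, 532, 0]) cylinder(h = 1453, r = 135); translate([527, 532, 0]) cylinder(h = 1453, r = 108); }
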